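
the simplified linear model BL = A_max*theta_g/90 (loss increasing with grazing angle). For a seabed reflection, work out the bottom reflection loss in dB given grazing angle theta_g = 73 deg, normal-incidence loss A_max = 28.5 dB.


BL = A_max * theta_g / 90 = 28.5 * 73 / 90 = 23.12

23.12 dB


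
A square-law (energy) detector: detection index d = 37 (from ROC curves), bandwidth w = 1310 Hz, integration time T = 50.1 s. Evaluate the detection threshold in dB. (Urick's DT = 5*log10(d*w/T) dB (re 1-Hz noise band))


DT = 5*log10(d*w/T) = 5*log10(37 * 1310 / 50.1) = 5*log10(967.47) = 14.93

14.93 dB


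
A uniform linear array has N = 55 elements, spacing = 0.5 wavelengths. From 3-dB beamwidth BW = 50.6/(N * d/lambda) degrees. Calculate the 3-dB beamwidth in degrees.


1.84 deg


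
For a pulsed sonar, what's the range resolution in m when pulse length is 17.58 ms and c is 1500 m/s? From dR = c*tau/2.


dR = c*tau/2 = 1500 * 17.58e-3 / 2 = 13.185

13.185 m


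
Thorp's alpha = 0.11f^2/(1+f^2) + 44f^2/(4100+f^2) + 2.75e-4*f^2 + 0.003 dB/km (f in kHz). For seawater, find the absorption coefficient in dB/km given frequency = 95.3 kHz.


f^2 = 9082.09
alpha = 0.11*9082.09/(1+9082.09) + 44*9082.09/(4100+9082.09) + 2.75e-4*9082.09 + 0.003 = 32.925

32.925 dB/km


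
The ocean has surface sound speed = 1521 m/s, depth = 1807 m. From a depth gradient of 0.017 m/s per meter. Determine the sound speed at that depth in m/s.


c = 1521 + 0.017 * 1807 = 1551.719

1551.719 m/s


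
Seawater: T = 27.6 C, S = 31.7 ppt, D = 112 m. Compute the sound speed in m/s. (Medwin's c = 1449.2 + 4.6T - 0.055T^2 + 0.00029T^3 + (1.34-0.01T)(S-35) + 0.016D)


c = 1449.2 + 4.6*27.6 - 0.055*27.6^2 + 0.00029*27.6^3 + (1.34 - 0.01*27.6)*(31.7 - 35) + 0.016*112 = 1538.64

1538.64 m/s


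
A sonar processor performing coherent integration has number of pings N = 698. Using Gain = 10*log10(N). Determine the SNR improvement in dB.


Gain = 10*log10(698) = 28.44

28.44 dB


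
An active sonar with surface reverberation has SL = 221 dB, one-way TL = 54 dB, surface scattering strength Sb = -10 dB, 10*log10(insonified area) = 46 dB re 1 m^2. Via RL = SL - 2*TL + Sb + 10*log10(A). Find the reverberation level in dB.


RL = SL - 2*TL + Sb + 10*log10(A) = 221 - 2*54 + (-10) + 46 = 149

149 dB


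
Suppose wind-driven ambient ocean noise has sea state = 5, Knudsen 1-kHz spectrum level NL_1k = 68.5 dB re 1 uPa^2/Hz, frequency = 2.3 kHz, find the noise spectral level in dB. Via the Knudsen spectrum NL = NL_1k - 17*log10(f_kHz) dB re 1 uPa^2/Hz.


NL = NL_1k - 17*log10(f_kHz) = 68.5 - 17*log10(2.3) = 68.5 - (6.15) = 62.35

62.35 dB


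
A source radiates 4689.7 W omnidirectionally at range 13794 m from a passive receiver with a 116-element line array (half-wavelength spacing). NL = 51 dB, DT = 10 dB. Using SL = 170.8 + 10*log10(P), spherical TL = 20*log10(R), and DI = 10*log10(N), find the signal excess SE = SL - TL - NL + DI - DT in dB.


Step 1: SL = 170.8 + 10*log10(4689.7) = 207.51 dB
Step 2: TL = 20*log10(13794) = 82.79 dB
Step 3: DI = 10*log10(116) = 20.64 dB
Step 4: SE = SL - TL - NL + DI - DT = 207.51 - 82.79 - 51 + 20.64 - 10 = 84.36

84.36 dB


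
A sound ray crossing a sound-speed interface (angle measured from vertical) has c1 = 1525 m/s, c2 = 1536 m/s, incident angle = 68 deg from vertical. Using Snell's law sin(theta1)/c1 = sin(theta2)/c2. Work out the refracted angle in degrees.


69.05 deg


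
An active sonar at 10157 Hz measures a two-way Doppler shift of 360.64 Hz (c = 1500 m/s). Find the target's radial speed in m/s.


26.63 m/s


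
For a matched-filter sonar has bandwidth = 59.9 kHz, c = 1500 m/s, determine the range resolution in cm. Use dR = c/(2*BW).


1.25 cm


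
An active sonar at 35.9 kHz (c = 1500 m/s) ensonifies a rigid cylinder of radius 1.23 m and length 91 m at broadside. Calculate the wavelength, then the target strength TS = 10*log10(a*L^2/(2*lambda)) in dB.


Step 1: lambda = c/f = 1500/35900 = 0.04178 m
Step 2: TS = 10*log10(a*L^2/(2*lambda)) = 10*log10(1.23*91^2/(2*0.04178)) = 50.86

50.86 dB


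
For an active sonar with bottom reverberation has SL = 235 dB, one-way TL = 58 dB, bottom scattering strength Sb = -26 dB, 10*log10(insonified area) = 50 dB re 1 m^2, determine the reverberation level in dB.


RL = SL - 2*TL + Sb + 10*log10(A) = 235 - 2*58 + (-26) + 50 = 143

143 dB


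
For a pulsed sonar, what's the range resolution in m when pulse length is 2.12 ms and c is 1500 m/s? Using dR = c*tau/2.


dR = c*tau/2 = 1500 * 2.12e-3 / 2 = 1.59

1.59 m


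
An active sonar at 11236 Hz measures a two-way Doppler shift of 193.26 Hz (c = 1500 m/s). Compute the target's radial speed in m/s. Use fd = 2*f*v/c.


12.9 m/s


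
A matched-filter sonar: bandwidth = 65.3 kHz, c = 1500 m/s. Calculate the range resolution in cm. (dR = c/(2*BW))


1.15 cm


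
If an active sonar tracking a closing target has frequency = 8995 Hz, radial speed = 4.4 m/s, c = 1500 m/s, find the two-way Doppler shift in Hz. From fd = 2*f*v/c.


fd = 2*f*v/c = 2 * 8995 * 4.4 / 1500 = 52.77

52.77 Hz


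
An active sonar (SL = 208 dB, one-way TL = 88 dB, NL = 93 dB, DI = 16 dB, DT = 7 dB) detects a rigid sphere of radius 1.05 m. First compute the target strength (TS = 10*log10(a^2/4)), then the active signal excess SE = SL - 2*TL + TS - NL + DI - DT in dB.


Step 1: TS = 10*log10(1.05^2/4) = -5.6 dB
Step 2: SE = SL - 2*TL + TS - NL + DI - DT = 208 - 2*88 + (-5.6) - 93 + 16 - 7 = -57.6

-57.6 dB


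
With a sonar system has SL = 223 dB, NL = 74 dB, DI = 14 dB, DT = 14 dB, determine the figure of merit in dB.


FOM = SL - NL + DI - DT = 223 - 74 + 14 - 14 = 149

149 dB


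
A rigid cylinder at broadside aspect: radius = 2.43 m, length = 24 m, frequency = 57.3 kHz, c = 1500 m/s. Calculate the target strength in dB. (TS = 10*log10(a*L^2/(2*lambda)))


44.27 dB


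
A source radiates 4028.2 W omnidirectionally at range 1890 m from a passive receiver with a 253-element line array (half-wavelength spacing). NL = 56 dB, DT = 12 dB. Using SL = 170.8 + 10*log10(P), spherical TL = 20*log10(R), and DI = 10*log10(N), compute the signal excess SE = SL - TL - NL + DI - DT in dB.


97.35 dB


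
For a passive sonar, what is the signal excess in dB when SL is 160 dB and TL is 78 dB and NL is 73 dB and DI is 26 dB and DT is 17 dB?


SE = SL - TL - NL + DI - DT = 160 - 78 - 73 + 26 - 17 = 18

18 dB


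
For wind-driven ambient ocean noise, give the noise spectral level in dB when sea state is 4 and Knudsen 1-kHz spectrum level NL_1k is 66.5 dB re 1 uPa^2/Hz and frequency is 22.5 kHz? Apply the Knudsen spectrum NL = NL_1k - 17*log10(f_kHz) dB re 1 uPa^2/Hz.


NL = NL_1k - 17*log10(f_kHz) = 66.5 - 17*log10(22.5) = 66.5 - (22.99) = 43.51

43.51 dB


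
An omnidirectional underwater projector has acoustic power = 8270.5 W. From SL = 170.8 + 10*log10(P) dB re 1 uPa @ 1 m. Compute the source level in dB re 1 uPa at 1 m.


SL = 170.8 + 10*log10(8270.5) = 170.8 + 39.18 = 209.98

209.98 dB


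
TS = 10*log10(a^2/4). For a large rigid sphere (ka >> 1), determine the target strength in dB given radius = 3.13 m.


TS = 10*log10(3.13^2 / 4) = 10*log10(2.449225) = 3.89

3.89 dB


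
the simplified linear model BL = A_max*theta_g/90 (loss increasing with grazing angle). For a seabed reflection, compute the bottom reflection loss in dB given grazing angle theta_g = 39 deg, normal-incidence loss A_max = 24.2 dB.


BL = A_max * theta_g / 90 = 24.2 * 39 / 90 = 10.49

10.49 dB


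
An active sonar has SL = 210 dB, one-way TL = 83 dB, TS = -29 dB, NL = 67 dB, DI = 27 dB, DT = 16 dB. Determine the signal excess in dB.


SE = SL - 2*TL + TS - NL + DI - DT = 210 - 2*83 + (-29) - 67 + 27 - 16 = -41

-41 dB


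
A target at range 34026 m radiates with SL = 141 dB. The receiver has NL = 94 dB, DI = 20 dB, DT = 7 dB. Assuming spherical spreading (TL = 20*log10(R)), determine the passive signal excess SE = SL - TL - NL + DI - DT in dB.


-30.64 dB


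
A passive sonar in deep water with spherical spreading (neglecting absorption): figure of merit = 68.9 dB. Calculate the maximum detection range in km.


At max range FOM = TL, so 20*log10(R) = 68.9
R = 10^(68.9/20) = 2786.12 m = 2.79 km

2.79 km


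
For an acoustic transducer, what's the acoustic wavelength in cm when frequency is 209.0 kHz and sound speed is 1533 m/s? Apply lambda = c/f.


0.73 cm


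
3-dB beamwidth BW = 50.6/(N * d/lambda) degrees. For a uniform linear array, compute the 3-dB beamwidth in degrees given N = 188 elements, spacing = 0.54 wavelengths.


0.5 deg


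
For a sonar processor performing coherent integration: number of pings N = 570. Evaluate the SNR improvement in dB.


Gain = 10*log10(570) = 27.56

27.56 dB


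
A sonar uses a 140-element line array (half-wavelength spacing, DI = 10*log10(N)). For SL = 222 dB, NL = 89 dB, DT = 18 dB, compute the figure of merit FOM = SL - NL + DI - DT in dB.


Step 1: DI = 10*log10(140) = 21.46 dB
Step 2: FOM = SL - NL + DI - DT = 222 - 89 + 21.46 - 18 = 136.46

136.46 dB


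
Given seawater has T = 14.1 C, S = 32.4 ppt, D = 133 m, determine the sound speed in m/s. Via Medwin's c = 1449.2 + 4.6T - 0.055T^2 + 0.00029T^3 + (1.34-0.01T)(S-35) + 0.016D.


c = 1449.2 + 4.6*14.1 - 0.055*14.1^2 + 0.00029*14.1^3 + (1.34 - 0.01*14.1)*(32.4 - 35) + 0.016*133 = 1502.95

1502.95 m/s


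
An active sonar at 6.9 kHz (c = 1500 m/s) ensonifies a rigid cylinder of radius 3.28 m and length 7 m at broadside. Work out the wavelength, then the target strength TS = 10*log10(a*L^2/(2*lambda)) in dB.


Step 1: lambda = c/f = 1500/6900 = 0.21739 m
Step 2: TS = 10*log10(a*L^2/(2*lambda)) = 10*log10(3.28*7^2/(2*0.21739)) = 25.68

25.68 dB


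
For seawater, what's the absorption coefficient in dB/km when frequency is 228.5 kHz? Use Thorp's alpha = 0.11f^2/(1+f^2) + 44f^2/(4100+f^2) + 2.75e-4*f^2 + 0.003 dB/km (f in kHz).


f^2 = 52212.25
alpha = 0.11*52212.25/(1+52212.25) + 44*52212.25/(4100+52212.25) + 2.75e-4*52212.25 + 0.003 = 55.268

55.268 dB/km


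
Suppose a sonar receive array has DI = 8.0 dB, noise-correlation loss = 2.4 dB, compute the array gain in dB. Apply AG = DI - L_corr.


AG = DI - L_corr = 8.0 - 2.4 = 5.6

5.6 dB


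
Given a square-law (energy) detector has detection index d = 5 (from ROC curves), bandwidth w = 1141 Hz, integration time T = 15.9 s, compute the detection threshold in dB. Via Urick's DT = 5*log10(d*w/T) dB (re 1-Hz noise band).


DT = 5*log10(d*w/T) = 5*log10(5 * 1141 / 15.9) = 5*log10(358.81) = 12.77

12.77 dB


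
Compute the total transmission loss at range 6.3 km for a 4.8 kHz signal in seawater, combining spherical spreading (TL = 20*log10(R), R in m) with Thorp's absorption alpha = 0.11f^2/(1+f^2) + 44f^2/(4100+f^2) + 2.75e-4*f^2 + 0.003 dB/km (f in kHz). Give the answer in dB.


78.26 dB


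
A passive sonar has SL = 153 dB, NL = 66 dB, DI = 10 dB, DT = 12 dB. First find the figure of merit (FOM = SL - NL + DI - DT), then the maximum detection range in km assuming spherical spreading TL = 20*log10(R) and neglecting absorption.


Step 1: FOM = SL - NL + DI - DT = 153 - 66 + 10 - 12 = 85 dB
Step 2: at max range FOM = TL = 20*log10(R), so R = 10^(85/20) = 17782.79 m = 17.78 km

17.78 km


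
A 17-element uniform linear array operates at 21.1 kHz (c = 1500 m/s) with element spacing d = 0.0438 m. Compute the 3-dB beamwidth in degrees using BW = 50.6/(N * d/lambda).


Step 1: lambda = 1500/21100 = 0.07109 m
Step 2: d/lambda = 0.0438/0.07109 = 0.6161
Step 3: BW = 50.6/(N * d/lambda) = 50.6/(17 * 0.6161) = 4.83

4.83 deg


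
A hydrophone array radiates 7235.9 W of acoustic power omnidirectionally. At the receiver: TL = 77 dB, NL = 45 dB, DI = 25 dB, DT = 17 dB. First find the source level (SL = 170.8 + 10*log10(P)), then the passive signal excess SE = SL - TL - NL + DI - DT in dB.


Step 1: SL = 170.8 + 10*log10(7235.9) = 209.39 dB
Step 2: SE = SL - TL - NL + DI - DT = 209.39 - 77 - 45 + 25 - 17 = 95.39

95.39 dB


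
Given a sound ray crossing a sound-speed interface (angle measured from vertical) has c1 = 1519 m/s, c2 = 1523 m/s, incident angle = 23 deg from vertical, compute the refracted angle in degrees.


sin(theta2) = (c2/c1)*sin(theta1) = (1523/1519)*sin(23 deg) = 0.39176
theta2 = arcsin(0.39176) = 23.06

23.06 deg


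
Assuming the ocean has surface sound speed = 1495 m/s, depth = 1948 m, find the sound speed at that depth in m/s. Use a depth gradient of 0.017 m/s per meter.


c = 1495 + 0.017 * 1948 = 1528.116

1528.116 m/s


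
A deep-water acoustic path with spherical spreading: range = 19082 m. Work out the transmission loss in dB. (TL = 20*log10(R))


TL = 20*log10(19082) = 85.61

85.61 dB


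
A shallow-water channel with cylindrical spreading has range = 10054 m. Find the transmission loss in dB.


40.02 dB


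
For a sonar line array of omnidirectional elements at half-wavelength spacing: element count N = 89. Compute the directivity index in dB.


DI = 10*log10(89) = 19.49

19.49 dB


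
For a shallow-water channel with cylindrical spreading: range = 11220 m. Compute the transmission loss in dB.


TL = 10*log10(11220) = 40.5

40.5 dB


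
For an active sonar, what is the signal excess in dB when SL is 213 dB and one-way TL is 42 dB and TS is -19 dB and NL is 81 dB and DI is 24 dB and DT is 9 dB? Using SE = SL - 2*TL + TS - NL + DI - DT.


SE = SL - 2*TL + TS - NL + DI - DT = 213 - 2*42 + (-19) - 81 + 24 - 9 = 44

44 dB


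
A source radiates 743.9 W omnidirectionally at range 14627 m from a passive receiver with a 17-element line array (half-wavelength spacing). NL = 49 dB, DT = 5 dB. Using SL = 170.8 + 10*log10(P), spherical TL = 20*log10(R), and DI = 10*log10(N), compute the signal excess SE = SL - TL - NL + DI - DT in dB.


74.52 dB


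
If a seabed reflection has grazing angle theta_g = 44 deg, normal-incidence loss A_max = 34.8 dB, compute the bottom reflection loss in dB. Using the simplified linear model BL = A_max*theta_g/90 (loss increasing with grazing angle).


BL = A_max * theta_g / 90 = 34.8 * 44 / 90 = 17.01

17.01 dB


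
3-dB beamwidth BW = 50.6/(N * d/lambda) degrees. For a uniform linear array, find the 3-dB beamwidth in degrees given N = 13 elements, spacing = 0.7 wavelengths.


5.56 deg


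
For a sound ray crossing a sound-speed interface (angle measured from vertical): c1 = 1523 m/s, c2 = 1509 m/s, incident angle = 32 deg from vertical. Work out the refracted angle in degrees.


sin(theta2) = (c2/c1)*sin(theta1) = (1509/1523)*sin(32 deg) = 0.52505
theta2 = arcsin(0.52505) = 31.67

31.67 deg


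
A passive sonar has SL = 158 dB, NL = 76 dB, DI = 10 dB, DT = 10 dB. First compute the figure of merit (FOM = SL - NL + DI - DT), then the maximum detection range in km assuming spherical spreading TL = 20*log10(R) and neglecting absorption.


Step 1: FOM = SL - NL + DI - DT = 158 - 76 + 10 - 10 = 82 dB
Step 2: at max range FOM = TL = 20*log10(R), so R = 10^(82/20) = 12589.25 m = 12.59 km

12.59 km


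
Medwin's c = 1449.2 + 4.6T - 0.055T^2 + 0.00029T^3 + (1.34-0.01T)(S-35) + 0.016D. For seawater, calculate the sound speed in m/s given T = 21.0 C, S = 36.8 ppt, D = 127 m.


1528.3 m/s


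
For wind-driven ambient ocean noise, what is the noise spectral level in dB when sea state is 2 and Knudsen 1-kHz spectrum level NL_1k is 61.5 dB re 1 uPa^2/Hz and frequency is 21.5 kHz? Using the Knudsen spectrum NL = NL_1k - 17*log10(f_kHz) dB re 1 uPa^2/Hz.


NL = NL_1k - 17*log10(f_kHz) = 61.5 - 17*log10(21.5) = 61.5 - (22.65) = 38.85

38.85 dB


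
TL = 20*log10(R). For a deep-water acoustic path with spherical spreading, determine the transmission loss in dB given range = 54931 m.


TL = 20*log10(54931) = 94.8

94.8 dB


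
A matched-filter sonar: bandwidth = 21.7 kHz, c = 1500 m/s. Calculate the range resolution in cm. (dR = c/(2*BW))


dR = c/(2*BW) = 1500 / (2 * 21.7e3) = 0.0346 m = 3.46 cm

3.46 cm


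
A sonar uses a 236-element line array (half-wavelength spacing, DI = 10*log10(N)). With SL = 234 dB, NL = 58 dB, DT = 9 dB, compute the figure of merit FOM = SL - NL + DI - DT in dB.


Step 1: DI = 10*log10(236) = 23.73 dB
Step 2: FOM = SL - NL + DI - DT = 234 - 58 + 23.73 - 9 = 190.73

190.73 dB


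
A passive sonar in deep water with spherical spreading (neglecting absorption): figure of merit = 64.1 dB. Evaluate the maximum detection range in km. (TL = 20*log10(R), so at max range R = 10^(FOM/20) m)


At max range FOM = TL, so 20*log10(R) = 64.1
R = 10^(64.1/20) = 1603.25 m = 1.6 km

1.6 km


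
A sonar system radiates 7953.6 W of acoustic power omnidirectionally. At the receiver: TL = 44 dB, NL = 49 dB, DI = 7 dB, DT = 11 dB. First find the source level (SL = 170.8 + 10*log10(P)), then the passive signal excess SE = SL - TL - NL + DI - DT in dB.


Step 1: SL = 170.8 + 10*log10(7953.6) = 209.81 dB
Step 2: SE = SL - TL - NL + DI - DT = 209.81 - 44 - 49 + 7 - 11 = 112.81

112.81 dB


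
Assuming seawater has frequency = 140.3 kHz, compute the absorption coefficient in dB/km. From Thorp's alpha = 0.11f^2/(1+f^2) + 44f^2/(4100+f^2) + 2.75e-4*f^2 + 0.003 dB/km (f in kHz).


f^2 = 19684.09
alpha = 0.11*19684.09/(1+19684.09) + 44*19684.09/(4100+19684.09) + 2.75e-4*19684.09 + 0.003 = 41.941

41.941 dB/km


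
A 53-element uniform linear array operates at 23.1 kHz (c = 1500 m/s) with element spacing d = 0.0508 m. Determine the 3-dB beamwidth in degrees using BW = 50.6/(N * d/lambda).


1.22 deg


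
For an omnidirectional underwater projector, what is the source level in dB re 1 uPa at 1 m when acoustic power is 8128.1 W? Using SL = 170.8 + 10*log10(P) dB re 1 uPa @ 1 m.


SL = 170.8 + 10*log10(8128.1) = 170.8 + 39.1 = 209.9

209.9 dB


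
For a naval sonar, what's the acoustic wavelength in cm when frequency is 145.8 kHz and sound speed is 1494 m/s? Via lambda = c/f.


lambda = c/f = 1494 / 145800 = 0.0102 m = 1.02 cm

1.02 cm


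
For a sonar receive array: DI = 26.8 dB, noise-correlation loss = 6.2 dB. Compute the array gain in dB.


AG = DI - L_corr = 26.8 - 6.2 = 20.6

20.6 dB


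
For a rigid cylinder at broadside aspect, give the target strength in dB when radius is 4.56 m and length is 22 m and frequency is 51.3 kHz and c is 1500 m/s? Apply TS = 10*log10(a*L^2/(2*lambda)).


lambda = 1500/51300 = 0.02924 m
TS = 10*log10(4.56*22^2/(2*0.02924)) = 45.77

45.77 dB


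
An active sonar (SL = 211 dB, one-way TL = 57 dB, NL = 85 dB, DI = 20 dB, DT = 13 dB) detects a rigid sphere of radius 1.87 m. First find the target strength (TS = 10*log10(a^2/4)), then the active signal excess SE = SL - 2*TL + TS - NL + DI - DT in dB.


Step 1: TS = 10*log10(1.87^2/4) = -0.58 dB
Step 2: SE = SL - 2*TL + TS - NL + DI - DT = 211 - 2*57 + (-0.58) - 85 + 20 - 13 = 18.42

18.42 dB


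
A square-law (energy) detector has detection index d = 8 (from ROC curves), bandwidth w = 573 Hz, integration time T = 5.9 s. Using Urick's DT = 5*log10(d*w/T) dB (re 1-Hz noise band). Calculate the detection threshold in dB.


DT = 5*log10(d*w/T) = 5*log10(8 * 573 / 5.9) = 5*log10(776.95) = 14.45

14.45 dB


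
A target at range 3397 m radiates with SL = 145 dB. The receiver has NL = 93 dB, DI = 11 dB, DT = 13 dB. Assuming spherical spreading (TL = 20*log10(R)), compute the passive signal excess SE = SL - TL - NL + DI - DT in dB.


Step 1: TL = 20*log10(3397) = 70.62 dB
Step 2: SE = 145 - 70.62 - 93 + 11 - 13 = -20.62

-20.62 dB


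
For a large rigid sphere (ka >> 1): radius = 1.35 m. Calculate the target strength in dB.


-3.41 dB


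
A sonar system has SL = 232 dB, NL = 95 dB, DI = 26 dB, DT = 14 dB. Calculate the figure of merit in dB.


FOM = SL - NL + DI - DT = 232 - 95 + 26 - 14 = 149

149 dB


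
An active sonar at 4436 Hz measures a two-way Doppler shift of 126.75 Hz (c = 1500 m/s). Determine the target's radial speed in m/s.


From fd = 2*f*v/c, v = c*fd/(2*f) = 1500 * 126.75 / (2*4436) = 21.43

21.43 m/s


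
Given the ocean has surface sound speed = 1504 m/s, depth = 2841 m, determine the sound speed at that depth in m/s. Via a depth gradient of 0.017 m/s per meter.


c = 1504 + 0.017 * 2841 = 1552.297

1552.297 m/s


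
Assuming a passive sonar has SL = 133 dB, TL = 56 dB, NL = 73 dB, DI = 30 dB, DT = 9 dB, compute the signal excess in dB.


SE = SL - TL - NL + DI - DT = 133 - 56 - 73 + 30 - 9 = 25

25 dB


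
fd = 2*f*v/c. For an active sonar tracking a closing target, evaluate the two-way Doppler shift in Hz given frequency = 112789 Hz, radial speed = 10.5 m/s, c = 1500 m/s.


fd = 2*f*v/c = 2 * 112789 * 10.5 / 1500 = 1579.05

1579.05 Hz


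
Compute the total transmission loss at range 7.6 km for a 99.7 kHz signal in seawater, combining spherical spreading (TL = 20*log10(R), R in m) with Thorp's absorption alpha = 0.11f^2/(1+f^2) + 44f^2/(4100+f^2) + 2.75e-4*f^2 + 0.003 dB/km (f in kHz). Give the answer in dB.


336.0 dB


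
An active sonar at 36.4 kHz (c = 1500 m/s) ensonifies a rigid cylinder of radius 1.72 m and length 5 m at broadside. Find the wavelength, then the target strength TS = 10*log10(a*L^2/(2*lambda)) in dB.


Step 1: lambda = c/f = 1500/36400 = 0.04121 m
Step 2: TS = 10*log10(a*L^2/(2*lambda)) = 10*log10(1.72*5^2/(2*0.04121)) = 27.17

27.17 dB


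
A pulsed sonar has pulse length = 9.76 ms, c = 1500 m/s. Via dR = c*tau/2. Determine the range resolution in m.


7.32 m


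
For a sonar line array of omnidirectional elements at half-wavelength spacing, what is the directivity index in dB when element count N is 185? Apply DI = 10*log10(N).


DI = 10*log10(185) = 22.67

22.67 dB


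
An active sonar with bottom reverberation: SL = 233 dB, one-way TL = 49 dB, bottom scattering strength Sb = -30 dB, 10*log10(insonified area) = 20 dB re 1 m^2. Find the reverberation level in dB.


125 dB


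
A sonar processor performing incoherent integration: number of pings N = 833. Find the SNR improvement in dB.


Gain = 5*log10(833) = 14.6

14.6 dB


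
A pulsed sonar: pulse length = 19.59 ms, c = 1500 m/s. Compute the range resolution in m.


14.6925 m


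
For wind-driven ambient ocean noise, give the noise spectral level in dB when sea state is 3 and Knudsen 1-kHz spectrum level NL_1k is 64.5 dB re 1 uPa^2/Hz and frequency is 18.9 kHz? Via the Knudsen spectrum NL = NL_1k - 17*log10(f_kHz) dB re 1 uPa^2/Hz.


NL = NL_1k - 17*log10(f_kHz) = 64.5 - 17*log10(18.9) = 64.5 - (21.7) = 42.8

42.8 dB


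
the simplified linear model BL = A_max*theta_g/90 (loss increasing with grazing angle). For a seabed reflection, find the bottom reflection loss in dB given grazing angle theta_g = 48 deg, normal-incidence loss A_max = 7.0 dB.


BL = A_max * theta_g / 90 = 7.0 * 48 / 90 = 3.73

3.73 dB


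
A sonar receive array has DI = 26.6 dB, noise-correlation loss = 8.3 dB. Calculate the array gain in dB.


18.3 dB


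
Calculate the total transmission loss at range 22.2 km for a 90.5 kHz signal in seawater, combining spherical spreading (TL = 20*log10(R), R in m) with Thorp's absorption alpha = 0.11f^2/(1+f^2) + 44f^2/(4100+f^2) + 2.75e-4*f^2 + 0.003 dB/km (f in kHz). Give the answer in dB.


Step 1 (Thorp): alpha = 0.11*8190.25/(1+8190.25) + 44*8190.25/(4100+8190.25) + 2.75e-4*8190.25 + 0.003 = 31.687 dB/km
Step 2: TL_spread = 20*log10(22200) = 86.93 dB
Step 3: TL_abs = alpha*R = 31.687 * 22.2 = 703.45 dB
Step 4: TL_total = 86.93 + 703.45 = 790.38

790.38 dB


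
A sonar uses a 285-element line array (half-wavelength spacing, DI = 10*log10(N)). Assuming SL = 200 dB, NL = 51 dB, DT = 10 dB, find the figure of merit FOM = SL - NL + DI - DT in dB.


163.55 dB


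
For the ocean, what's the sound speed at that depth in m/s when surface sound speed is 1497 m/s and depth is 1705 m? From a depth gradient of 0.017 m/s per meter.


c = 1497 + 0.017 * 1705 = 1525.985

1525.985 m/s


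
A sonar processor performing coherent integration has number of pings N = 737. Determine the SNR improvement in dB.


28.67 dB


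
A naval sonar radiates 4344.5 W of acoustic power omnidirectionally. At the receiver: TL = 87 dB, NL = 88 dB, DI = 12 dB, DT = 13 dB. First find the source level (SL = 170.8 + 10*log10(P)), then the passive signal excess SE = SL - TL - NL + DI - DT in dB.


Step 1: SL = 170.8 + 10*log10(4344.5) = 207.18 dB
Step 2: SE = SL - TL - NL + DI - DT = 207.18 - 87 - 88 + 12 - 13 = 31.18

31.18 dB


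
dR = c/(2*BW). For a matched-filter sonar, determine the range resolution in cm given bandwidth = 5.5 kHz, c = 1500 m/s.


dR = c/(2*BW) = 1500 / (2 * 5.5e3) = 0.1364 m = 13.64 cm

13.64 cm


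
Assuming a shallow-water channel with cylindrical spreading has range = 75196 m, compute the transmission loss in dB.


TL = 10*log10(75196) = 48.76

48.76 dB


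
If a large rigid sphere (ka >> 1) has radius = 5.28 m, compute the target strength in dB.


8.43 dB


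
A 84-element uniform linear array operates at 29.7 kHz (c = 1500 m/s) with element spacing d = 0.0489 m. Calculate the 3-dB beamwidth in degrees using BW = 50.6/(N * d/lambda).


0.62 deg


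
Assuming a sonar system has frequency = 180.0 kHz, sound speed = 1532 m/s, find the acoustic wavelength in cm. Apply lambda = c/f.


0.85 cm


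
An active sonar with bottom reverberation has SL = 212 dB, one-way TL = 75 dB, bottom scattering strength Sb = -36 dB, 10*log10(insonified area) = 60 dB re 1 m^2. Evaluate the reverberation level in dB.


86 dB


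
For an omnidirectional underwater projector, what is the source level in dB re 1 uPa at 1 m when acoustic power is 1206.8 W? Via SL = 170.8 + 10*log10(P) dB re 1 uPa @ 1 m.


SL = 170.8 + 10*log10(1206.8) = 170.8 + 30.82 = 201.62

201.62 dB


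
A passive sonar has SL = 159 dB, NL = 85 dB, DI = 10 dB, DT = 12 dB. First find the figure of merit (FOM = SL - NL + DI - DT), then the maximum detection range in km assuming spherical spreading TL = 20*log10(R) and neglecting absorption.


Step 1: FOM = SL - NL + DI - DT = 159 - 85 + 10 - 12 = 72 dB
Step 2: at max range FOM = TL = 20*log10(R), so R = 10^(72/20) = 3981.07 m = 3.98 km

3.98 km


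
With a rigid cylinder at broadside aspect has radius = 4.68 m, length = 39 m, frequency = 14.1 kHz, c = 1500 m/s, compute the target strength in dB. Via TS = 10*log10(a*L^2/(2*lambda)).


lambda = 1500/14100 = 0.10638 m
TS = 10*log10(4.68*39^2/(2*0.10638)) = 45.24

45.24 dB


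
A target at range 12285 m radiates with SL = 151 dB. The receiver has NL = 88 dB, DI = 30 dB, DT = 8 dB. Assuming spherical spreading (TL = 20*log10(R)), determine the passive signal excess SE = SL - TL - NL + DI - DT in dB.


Step 1: TL = 20*log10(12285) = 81.79 dB
Step 2: SE = 151 - 81.79 - 88 + 30 - 8 = 3.21

3.21 dB


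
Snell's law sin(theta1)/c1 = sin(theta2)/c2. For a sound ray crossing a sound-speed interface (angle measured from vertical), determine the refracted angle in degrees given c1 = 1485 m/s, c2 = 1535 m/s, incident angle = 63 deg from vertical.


67.07 deg


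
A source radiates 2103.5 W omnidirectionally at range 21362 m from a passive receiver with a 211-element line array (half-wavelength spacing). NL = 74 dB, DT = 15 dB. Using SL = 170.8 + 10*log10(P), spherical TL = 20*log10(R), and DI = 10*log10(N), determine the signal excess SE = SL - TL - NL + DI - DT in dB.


Step 1: SL = 170.8 + 10*log10(2103.5) = 204.03 dB
Step 2: TL = 20*log10(21362) = 86.59 dB
Step 3: DI = 10*log10(211) = 23.24 dB
Step 4: SE = SL - TL - NL + DI - DT = 204.03 - 86.59 - 74 + 23.24 - 15 = 51.68

51.68 dB


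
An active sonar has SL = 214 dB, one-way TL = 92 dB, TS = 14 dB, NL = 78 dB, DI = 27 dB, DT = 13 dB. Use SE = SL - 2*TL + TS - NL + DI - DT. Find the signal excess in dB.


-20 dB


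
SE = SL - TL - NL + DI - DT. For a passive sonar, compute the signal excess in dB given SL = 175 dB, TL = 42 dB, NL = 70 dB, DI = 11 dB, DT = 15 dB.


SE = SL - TL - NL + DI - DT = 175 - 42 - 70 + 11 - 15 = 59

59 dB


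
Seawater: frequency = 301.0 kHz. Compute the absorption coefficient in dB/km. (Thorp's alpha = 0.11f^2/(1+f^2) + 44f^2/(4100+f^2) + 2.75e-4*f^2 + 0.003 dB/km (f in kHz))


f^2 = 90601.0
alpha = 0.11*90601.0/(1+90601.0) + 44*90601.0/(4100+90601.0) + 2.75e-4*90601.0 + 0.003 = 67.123

67.123 dB/km


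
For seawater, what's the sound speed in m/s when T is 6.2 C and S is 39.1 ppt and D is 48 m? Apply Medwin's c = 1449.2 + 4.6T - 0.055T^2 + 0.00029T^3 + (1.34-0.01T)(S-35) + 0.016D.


1481.68 m/s


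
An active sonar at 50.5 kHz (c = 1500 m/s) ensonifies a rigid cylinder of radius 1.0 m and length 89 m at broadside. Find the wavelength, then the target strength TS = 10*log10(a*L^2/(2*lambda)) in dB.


Step 1: lambda = c/f = 1500/50500 = 0.0297 m
Step 2: TS = 10*log10(a*L^2/(2*lambda)) = 10*log10(1.0*89^2/(2*0.0297)) = 51.25

51.25 dB


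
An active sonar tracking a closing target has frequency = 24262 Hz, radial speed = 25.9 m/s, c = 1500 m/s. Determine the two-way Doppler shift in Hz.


fd = 2*f*v/c = 2 * 24262 * 25.9 / 1500 = 837.85

837.85 Hz


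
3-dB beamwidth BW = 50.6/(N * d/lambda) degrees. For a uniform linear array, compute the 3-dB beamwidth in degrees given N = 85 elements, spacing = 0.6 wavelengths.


0.99 deg


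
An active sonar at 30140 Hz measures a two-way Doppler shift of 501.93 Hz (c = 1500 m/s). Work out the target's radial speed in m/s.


12.49 m/s


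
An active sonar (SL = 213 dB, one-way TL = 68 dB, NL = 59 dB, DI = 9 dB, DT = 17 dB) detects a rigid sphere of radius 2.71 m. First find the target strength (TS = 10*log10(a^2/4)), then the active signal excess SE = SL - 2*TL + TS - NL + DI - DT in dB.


Step 1: TS = 10*log10(2.71^2/4) = 2.64 dB
Step 2: SE = SL - 2*TL + TS - NL + DI - DT = 213 - 2*68 + (2.64) - 59 + 9 - 17 = 12.64

12.64 dB


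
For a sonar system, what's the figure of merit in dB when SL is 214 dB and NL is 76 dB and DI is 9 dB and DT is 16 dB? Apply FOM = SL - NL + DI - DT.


131 dB


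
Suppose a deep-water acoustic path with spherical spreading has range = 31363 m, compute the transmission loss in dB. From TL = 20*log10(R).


89.93 dB


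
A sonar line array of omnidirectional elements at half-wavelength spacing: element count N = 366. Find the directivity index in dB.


25.63 dB


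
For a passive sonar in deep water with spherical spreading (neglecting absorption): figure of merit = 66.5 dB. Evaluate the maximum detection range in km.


At max range FOM = TL, so 20*log10(R) = 66.5
R = 10^(66.5/20) = 2113.49 m = 2.11 km

2.11 km


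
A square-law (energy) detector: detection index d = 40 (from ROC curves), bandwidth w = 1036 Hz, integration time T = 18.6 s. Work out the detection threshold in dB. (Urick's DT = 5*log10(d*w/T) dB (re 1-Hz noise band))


16.74 dB


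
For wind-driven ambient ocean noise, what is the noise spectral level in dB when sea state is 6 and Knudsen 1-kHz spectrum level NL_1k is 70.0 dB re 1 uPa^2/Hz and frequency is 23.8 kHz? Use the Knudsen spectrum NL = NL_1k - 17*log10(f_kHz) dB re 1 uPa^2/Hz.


46.6 dB


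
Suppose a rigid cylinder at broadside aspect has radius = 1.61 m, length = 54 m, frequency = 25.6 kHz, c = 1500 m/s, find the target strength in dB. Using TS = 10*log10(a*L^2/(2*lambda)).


46.03 dB


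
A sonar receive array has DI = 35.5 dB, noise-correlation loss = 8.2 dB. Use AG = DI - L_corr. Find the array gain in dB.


AG = DI - L_corr = 35.5 - 8.2 = 27.3

27.3 dB


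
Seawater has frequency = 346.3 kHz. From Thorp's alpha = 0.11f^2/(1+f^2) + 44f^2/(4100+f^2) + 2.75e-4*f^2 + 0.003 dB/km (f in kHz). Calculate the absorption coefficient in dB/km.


75.637 dB/km


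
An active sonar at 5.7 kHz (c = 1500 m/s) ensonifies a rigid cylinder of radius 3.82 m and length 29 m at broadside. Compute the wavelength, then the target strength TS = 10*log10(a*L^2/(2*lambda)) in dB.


Step 1: lambda = c/f = 1500/5700 = 0.26316 m
Step 2: TS = 10*log10(a*L^2/(2*lambda)) = 10*log10(3.82*29^2/(2*0.26316)) = 37.86

37.86 dB


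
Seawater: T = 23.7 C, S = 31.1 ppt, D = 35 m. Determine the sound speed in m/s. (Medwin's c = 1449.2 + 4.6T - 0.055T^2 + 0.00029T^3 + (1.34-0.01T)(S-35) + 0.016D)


c = 1449.2 + 4.6*23.7 - 0.055*23.7^2 + 0.00029*23.7^3 + (1.34 - 0.01*23.7)*(31.1 - 35) + 0.016*35 = 1527.45

1527.45 m/s


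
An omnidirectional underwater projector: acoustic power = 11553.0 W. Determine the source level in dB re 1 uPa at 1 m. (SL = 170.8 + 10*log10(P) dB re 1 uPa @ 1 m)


SL = 170.8 + 10*log10(11553.0) = 170.8 + 40.63 = 211.43

211.43 dB


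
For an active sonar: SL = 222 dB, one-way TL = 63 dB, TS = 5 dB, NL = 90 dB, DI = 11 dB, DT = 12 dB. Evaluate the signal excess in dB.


10 dB


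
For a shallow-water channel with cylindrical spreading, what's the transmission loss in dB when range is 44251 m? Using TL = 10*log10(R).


46.46 dB


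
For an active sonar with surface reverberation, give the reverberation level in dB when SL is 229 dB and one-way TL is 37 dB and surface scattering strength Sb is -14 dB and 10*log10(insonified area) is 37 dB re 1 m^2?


RL = SL - 2*TL + Sb + 10*log10(A) = 229 - 2*37 + (-14) + 37 = 178

178 dB


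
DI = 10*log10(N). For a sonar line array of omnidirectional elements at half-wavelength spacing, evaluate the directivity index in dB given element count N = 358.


25.54 dB


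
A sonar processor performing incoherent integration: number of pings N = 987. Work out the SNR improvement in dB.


Gain = 5*log10(987) = 14.97

14.97 dB


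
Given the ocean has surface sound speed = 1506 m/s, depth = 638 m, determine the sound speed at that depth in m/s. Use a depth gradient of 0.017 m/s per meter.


c = 1506 + 0.017 * 638 = 1516.846

1516.846 m/s


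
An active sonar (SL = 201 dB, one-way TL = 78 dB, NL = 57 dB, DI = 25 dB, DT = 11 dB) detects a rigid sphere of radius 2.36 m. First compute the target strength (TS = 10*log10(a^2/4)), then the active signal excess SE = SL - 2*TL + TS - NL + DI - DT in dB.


Step 1: TS = 10*log10(2.36^2/4) = 1.44 dB
Step 2: SE = SL - 2*TL + TS - NL + DI - DT = 201 - 2*78 + (1.44) - 57 + 25 - 11 = 3.44

3.44 dB


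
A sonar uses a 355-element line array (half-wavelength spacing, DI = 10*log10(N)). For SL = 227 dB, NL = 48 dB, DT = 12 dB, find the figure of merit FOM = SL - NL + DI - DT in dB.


Step 1: DI = 10*log10(355) = 25.5 dB
Step 2: FOM = SL - NL + DI - DT = 227 - 48 + 25.5 - 12 = 192.5

192.5 dB


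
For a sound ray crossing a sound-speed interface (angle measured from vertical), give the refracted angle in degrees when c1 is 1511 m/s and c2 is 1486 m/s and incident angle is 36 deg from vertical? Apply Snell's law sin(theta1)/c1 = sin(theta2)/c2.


sin(theta2) = (c2/c1)*sin(theta1) = (1486/1511)*sin(36 deg) = 0.57806
theta2 = arcsin(0.57806) = 35.31

35.31 deg


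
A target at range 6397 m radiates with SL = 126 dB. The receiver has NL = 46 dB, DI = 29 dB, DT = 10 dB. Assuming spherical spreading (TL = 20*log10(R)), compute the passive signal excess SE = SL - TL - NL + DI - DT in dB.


Step 1: TL = 20*log10(6397) = 76.12 dB
Step 2: SE = 126 - 76.12 - 46 + 29 - 10 = 22.88

22.88 dB


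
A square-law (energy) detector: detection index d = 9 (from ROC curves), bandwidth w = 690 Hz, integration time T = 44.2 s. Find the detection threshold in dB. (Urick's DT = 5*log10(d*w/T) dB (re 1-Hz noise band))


DT = 5*log10(d*w/T) = 5*log10(9 * 690 / 44.2) = 5*log10(140.5) = 10.74

10.74 dB


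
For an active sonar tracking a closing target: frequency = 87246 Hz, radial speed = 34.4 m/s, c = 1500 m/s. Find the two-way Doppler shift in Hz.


4001.68 Hz


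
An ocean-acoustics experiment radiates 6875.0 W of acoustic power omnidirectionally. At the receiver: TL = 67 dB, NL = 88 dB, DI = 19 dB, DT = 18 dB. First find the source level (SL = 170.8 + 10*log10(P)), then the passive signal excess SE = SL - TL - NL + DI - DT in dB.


Step 1: SL = 170.8 + 10*log10(6875.0) = 209.17 dB
Step 2: SE = SL - TL - NL + DI - DT = 209.17 - 67 - 88 + 19 - 18 = 55.17

55.17 dB


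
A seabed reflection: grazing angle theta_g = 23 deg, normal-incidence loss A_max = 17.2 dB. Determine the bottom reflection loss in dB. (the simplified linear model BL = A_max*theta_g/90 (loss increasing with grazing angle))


4.4 dB


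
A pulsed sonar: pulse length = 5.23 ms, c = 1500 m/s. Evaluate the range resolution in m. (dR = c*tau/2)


dR = c*tau/2 = 1500 * 5.23e-3 / 2 = 3.9225

3.9225 m


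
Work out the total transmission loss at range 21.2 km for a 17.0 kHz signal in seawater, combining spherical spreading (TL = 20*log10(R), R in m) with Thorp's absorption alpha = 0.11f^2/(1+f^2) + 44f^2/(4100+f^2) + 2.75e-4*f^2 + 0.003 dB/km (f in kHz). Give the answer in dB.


Step 1 (Thorp): alpha = 0.11*289.0/(1+289.0) + 44*289.0/(4100+289.0) + 2.75e-4*289.0 + 0.003 = 3.0893 dB/km
Step 2: TL_spread = 20*log10(21200) = 86.53 dB
Step 3: TL_abs = alpha*R = 3.0893 * 21.2 = 65.49 dB
Step 4: TL_total = 86.53 + 65.49 = 152.02

152.02 dB


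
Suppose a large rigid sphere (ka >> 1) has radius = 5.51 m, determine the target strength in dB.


8.8 dB


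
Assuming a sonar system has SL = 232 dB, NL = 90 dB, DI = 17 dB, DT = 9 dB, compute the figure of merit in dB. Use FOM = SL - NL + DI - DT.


FOM = SL - NL + DI - DT = 232 - 90 + 17 - 9 = 150

150 dB


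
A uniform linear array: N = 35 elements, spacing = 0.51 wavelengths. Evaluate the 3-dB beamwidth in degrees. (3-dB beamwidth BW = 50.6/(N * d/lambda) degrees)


BW = 50.6 / (35 * 0.51) = 50.6 / 17.85 = 2.83

2.83 deg


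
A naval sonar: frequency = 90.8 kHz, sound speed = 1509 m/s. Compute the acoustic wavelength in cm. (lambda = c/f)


1.66 cm


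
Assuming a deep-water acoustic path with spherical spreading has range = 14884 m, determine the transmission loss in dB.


83.45 dB


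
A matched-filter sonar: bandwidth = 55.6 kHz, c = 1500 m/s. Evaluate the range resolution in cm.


dR = c/(2*BW) = 1500 / (2 * 55.6e3) = 0.0135 m = 1.35 cm

1.35 cm


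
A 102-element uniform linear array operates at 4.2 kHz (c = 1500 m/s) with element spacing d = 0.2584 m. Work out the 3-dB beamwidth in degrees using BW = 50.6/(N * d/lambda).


0.69 deg


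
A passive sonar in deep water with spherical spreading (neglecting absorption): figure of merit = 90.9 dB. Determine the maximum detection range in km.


At max range FOM = TL, so 20*log10(R) = 90.9
R = 10^(90.9/20) = 35075.19 m = 35.08 km

35.08 km


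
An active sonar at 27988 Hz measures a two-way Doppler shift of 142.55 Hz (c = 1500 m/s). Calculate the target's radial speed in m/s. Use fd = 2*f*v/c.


3.82 m/s


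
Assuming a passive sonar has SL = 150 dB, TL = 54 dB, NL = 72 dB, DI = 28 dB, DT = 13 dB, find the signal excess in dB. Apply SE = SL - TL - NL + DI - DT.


39 dB


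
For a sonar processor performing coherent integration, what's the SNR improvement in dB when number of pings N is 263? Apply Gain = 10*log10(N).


24.2 dB


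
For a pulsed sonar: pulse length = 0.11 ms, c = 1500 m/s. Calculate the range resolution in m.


dR = c*tau/2 = 1500 * 0.11e-3 / 2 = 0.0825

0.0825 m


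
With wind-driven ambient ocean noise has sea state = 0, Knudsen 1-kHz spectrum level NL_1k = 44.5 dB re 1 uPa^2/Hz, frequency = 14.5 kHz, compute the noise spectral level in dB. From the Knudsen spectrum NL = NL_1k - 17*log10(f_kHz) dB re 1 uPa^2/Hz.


NL = NL_1k - 17*log10(f_kHz) = 44.5 - 17*log10(14.5) = 44.5 - (19.74) = 24.76

24.76 dB


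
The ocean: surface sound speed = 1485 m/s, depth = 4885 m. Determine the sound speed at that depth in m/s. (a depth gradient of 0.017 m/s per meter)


c = 1485 + 0.017 * 4885 = 1568.045

1568.045 m/s
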